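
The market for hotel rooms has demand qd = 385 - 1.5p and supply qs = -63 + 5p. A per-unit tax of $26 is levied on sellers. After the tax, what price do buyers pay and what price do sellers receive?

Pre-tax equilibrium: p* = 896/13, q* = 3661/13.
Tax on sellers shifts supply to qs = -63 + 5(p − 26) = -193 + 5p.
385 - 1.5p = -193 + 5p gives buyer price pb = 1156/13; sellers receive ps = 1156/13 − 26 = 818/13.
New quantity: q = 385 − 1.5(1156/13) = 3271/13.

Buyers pay 1156/13, sellers receive 818/13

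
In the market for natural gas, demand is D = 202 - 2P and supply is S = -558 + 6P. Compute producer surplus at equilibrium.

Equilibrium: 202 - 2P = -558 + 6P gives P* = 95, Q* = 12.
Supply starts at P = 93 (where S = 0).
PS = ½(95 − 93)(12) = 12.

Producer surplus = 12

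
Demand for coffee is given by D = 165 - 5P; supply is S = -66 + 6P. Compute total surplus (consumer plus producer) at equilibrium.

Total surplus = 660

Equilibrium: 165 - 5P = -66 + 6P gives P* = 21, Q* = 60.
Demand choke price: P = 33; supply starts at P = 11.
CS = ½(33 − 21)(60) = 360; PS = ½(21 − 11)(60) = 300.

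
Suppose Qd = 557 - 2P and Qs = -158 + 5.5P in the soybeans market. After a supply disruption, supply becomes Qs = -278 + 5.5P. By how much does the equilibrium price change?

Original equilibrium: P* = 286/3, Q* = 1099/3.
New equilibrium: 557 - 2P = -278 + 5.5P, so 835 = 7.5P and P' = 334/3; Q' = 557 − 2(334/3) = 1003/3.
Change in price: 334/3 − 286/3 = 16.

ΔP = 16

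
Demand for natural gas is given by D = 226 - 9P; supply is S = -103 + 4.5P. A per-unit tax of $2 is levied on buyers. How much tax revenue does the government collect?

Pre-tax equilibrium: P* = 658/27, Q* = 20/3.
Tax on buyers shifts demand to D = 226 − 9(P + 2) = 208 - 9P.
208 - 9P = -103 + 4.5P gives seller price Ps = 622/27; buyers pay Pb = 622/27 + 2 = 676/27.
New quantity: Q = 226 − 9(676/27) = 2/3.
Revenue = 2 × 2/3 = 4/3.

Tax revenue = 4/3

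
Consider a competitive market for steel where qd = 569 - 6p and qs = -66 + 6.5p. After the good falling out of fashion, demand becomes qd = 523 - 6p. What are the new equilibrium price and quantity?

Original equilibrium: p* = 50.8, q* = 264.2.
New equilibrium: 523 - 6p = -66 + 6.5p, so 589 = 12.5p and p' = 47.12; q' = 523 − 6(47.12) = 240.28.

p' = 47.12, q' = 240.28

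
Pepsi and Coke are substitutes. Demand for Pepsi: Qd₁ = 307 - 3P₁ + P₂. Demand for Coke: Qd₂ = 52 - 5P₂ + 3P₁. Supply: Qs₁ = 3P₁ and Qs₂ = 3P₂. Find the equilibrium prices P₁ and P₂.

Market 1: 307 - 3P₁ + P₂ = 3P₁ → 6P₁ - P₂ = 307.
Market 2: 8P₂ - 3P₁ = 52.
Eliminating P₂: 8×(1) + 1×(2) gives 45P₁ = 2508, so P₁ = 836/15.
Back-substitute into (2): P₂ = (52 + 3×836/15) / 8 = 27.4.

P₁ = 836/15, P₂ = 27.4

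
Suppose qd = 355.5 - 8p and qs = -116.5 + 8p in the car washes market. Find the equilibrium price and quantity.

Set qd = qs: 355.5 - 8p = -116.5 + 8p.
472 = 16p, so p* = 29.5.
q* = 355.5 − 8(29.5) = 119.5.

p* = 29.5, q* = 119.5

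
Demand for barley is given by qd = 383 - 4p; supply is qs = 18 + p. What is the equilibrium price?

Set qd = qs: 383 - 4p = 18 + p.
365 = 5p, so p* = 73.
q* = 383 − 4(73) = 91.

p* = 73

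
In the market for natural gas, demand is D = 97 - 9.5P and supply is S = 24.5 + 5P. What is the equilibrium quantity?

Q* = 49.5

Set D = S: 97 - 9.5P = 24.5 + 5P.
72.5 = 14.5P, so P* = 5.
Q* = 97 − 9.5(5) = 49.5.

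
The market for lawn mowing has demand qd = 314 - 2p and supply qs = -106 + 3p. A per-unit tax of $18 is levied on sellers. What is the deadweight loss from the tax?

Deadweight loss = 194.4

Pre-tax equilibrium: p* = 84, q* = 146.
Tax on sellers shifts supply to qs = -106 + 3(p − 18) = -160 + 3p.
314 - 2p = -160 + 3p gives buyer price pb = 94.8; sellers receive ps = 94.8 − 18 = 76.8.
New quantity: q = 314 − 2(94.8) = 124.4.
DWL = ½ × 18 × (146 − 124.4) = 194.4.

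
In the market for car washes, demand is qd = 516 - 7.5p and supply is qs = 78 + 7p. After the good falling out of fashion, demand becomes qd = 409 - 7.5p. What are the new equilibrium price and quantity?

Original equilibrium: p* = 876/29, q* = 8394/29.
New equilibrium: 409 - 7.5p = 78 + 7p, so 331 = 14.5p and p' = 662/29; q' = 409 − 7.5(662/29) = 6896/29.

p' = 662/29, q' = 6896/29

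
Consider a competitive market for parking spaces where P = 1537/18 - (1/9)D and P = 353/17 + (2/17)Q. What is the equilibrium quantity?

Q* = 282.5

Set the two price expressions equal: 1537/18 - (1/9)Q = 353/17 + (2/17)Q.
19775/306 = (35/153)Q, so Q* = 282.5.
P* = 1537/18 − (1/9)(282.5) = 54.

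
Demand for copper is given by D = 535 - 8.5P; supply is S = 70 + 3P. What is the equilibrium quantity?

Q* = 4400/23

Set D = S: 535 - 8.5P = 70 + 3P.
465 = 11.5P, so P* = 930/23.
Q* = 535 − 8.5(930/23) = 4400/23.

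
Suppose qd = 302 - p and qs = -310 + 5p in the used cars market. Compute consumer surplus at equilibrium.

Equilibrium: 302 - p = -310 + 5p gives p* = 102, q* = 200.
Demand choke price (qd = 0): p = 302.
CS = ½(302 − 102)(200) = 20000.

Consumer surplus = 20000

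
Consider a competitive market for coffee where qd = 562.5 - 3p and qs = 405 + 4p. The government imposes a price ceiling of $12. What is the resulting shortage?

Equilibrium price would be p* = 22.5, so the ceiling at 12 binds.
At p = 12: qd = 562.5 − 3(12) = 526.5, qs = 405 + 4(12) = 453.
Shortage = 526.5 − 453 = 73.5.

Shortage = 73.5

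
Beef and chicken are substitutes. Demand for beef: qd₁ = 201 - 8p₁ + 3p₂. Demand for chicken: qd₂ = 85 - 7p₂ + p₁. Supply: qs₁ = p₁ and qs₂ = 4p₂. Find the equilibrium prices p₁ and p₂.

Market 1: 201 - 8p₁ + 3p₂ = p₁ → 9p₁ - 3p₂ = 201.
Market 2: 11p₂ - p₁ = 85.
Eliminating p₂: 11×(1) + 3×(2) gives 96p₁ = 2466, so p₁ = 25.6875.
Back-substitute into (2): p₂ = (85 + 1×25.6875) / 11 = 10.0625.

p₁ = 25.6875, p₂ = 10.0625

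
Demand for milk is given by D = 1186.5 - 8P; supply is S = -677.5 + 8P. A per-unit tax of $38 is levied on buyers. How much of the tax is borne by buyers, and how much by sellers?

Buyers bear $19, sellers bear $19

Pre-tax equilibrium: P* = 116.5, Q* = 254.5.
Tax on buyers shifts demand to D = 1186.5 − 8(P + 38) = 882.5 - 8P.
882.5 - 8P = -677.5 + 8P gives seller price Ps = 97.5; buyers pay Pb = 97.5 + 38 = 135.5.
New quantity: Q = 1186.5 − 8(135.5) = 102.5.
Buyer burden = 135.5 − 116.5 = 19; seller burden = 116.5 − 97.5 = 19.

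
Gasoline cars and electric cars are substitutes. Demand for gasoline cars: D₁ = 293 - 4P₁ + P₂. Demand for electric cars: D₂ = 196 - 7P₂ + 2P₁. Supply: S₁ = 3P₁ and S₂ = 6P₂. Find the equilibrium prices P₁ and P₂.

Market 1: 293 - 4P₁ + P₂ = 3P₁ → 7P₁ - P₂ = 293.
Market 2: 13P₂ - 2P₁ = 196.
Eliminating P₂: 13×(1) + 1×(2) gives 89P₁ = 4005, so P₁ = 45.
Back-substitute into (2): P₂ = (196 + 2×45) / 13 = 22.

P₁ = 45, P₂ = 22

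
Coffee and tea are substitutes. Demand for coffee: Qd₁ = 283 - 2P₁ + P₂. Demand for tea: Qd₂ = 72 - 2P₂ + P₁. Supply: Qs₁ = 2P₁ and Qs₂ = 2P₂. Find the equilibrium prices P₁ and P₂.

P₁ = 1204/15, P₂ = 571/15

Market 1: 283 - 2P₁ + P₂ = 2P₁ → 4P₁ - P₂ = 283.
Market 2: 4P₂ - P₁ = 72.
Eliminating P₂: 4×(1) + 1×(2) gives 15P₁ = 1204, so P₁ = 1204/15.
Back-substitute into (2): P₂ = (72 + 1×1204/15) / 4 = 571/15.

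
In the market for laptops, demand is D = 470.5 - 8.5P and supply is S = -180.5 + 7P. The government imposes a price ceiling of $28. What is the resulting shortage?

Shortage = 217

Equilibrium price would be P* = 42, so the ceiling at 28 binds.
At P = 28: D = 470.5 − 8.5(28) = 232.5, S = -180.5 + 7(28) = 15.5.
Shortage = 232.5 − 15.5 = 217.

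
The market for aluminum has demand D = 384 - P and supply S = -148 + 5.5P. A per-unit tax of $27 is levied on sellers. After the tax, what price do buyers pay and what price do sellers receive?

Pre-tax equilibrium: P* = 1064/13, Q* = 3928/13.
Tax on sellers shifts supply to S = -148 + 5.5(P − 27) = -296.5 + 5.5P.
384 - P = -296.5 + 5.5P gives buyer price Pb = 1361/13; sellers receive Ps = 1361/13 − 27 = 1010/13.
New quantity: Q = 384 − 1(1361/13) = 3631/13.

Buyers pay 1361/13, sellers receive 1010/13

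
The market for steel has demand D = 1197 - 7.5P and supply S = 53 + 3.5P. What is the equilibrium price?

P* = 104

Set D = S: 1197 - 7.5P = 53 + 3.5P.
1144 = 11P, so P* = 104.
Q* = 1197 − 7.5(104) = 417.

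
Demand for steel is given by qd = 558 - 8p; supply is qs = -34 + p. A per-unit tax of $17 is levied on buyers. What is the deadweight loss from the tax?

Pre-tax equilibrium: p* = 592/9, q* = 286/9.
Tax on buyers shifts demand to qd = 558 − 8(p + 17) = 422 - 8p.
422 - 8p = -34 + p gives seller price ps = 152/3; buyers pay pb = 152/3 + 17 = 203/3.
New quantity: q = 558 − 8(203/3) = 50/3.
DWL = ½ × 17 × (286/9 − 50/3) = 1156/9.

Deadweight loss = 1156/9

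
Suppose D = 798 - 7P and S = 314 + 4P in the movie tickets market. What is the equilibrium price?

Set D = S: 798 - 7P = 314 + 4P.
484 = 11P, so P* = 44.
Q* = 798 − 7(44) = 490.

P* = 44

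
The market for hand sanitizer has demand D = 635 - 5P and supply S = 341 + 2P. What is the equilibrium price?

Set D = S: 635 - 5P = 341 + 2P.
294 = 7P, so P* = 42.
Q* = 635 − 5(42) = 425.

P* = 42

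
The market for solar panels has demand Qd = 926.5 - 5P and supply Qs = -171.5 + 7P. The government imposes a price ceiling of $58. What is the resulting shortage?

Shortage = 402

Equilibrium price would be P* = 91.5, so the ceiling at 58 binds.
At P = 58: Qd = 926.5 − 5(58) = 636.5, Qs = -171.5 + 7(58) = 234.5.
Shortage = 636.5 − 234.5 = 402.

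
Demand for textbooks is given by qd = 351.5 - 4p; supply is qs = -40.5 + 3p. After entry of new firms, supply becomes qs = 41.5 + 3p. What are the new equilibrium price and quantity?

Original equilibrium: p* = 56, q* = 127.5.
New equilibrium: 351.5 - 4p = 41.5 + 3p, so 310 = 7p and p' = 310/7; q' = 351.5 − 4(310/7) = 2441/14.

p' = 310/7, q' = 2441/14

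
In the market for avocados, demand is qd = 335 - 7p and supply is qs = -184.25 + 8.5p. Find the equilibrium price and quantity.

Set qd = qs: 335 - 7p = -184.25 + 8.5p.
519.25 = 15.5p, so p* = 33.5.
q* = 335 − 7(33.5) = 100.5.

p* = 33.5, q* = 100.5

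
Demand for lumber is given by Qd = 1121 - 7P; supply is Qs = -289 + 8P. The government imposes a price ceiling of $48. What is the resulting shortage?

Shortage = 690

Equilibrium price would be P* = 94, so the ceiling at 48 binds.
At P = 48: Qd = 1121 − 7(48) = 785, Qs = -289 + 8(48) = 95.
Shortage = 785 − 95 = 690.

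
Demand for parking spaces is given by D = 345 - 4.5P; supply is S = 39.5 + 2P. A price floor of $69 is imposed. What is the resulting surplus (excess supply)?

Surplus = 143

Equilibrium price would be P* = 47, so the floor at 69 binds.
At P = 69: D = 34.5, S = 177.5.
Surplus = 177.5 − 34.5 = 143.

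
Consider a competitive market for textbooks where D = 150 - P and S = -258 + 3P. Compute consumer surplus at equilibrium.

Equilibrium: 150 - P = -258 + 3P gives P* = 102, Q* = 48.
Demand choke price (D = 0): P = 150.
CS = ½(150 − 102)(48) = 1152.

Consumer surplus = 1152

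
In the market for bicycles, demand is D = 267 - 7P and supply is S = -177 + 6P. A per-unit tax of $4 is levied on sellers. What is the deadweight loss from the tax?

Deadweight loss = 336/13

Pre-tax equilibrium: P* = 444/13, Q* = 363/13.
Tax on sellers shifts supply to S = -177 + 6(P − 4) = -201 + 6P.
267 - 7P = -201 + 6P gives buyer price Pb = 36; sellers receive Ps = 36 − 4 = 32.
New quantity: Q = 267 − 7(36) = 15.
DWL = ½ × 4 × (363/13 − 15) = 336/13.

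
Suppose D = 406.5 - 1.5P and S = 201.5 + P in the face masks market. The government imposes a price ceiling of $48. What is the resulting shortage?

Equilibrium price would be P* = 82, so the ceiling at 48 binds.
At P = 48: D = 406.5 − 1.5(48) = 334.5, S = 201.5 + 1(48) = 249.5.
Shortage = 334.5 − 249.5 = 85.

Shortage = 85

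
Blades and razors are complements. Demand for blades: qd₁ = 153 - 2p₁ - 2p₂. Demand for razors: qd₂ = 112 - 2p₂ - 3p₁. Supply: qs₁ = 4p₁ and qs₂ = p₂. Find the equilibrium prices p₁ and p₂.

Market 1: 153 - 2p₁ - 2p₂ = 4p₁ → 6p₁ + 2p₂ = 153.
Market 2: 3p₂ + 3p₁ = 112.
Eliminating p₂: 3×(1) − 2×(2) gives 12p₁ = 235, so p₁ = 235/12.
Back-substitute into (2): p₂ = (112 − 3×235/12) / 3 = 17.75.

p₁ = 235/12, p₂ = 17.75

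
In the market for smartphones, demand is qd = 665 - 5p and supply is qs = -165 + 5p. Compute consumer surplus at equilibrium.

Equilibrium: 665 - 5p = -165 + 5p gives p* = 83, q* = 250.
Demand choke price (qd = 0): p = 133.
CS = ½(133 − 83)(250) = 6250.

Consumer surplus = 6250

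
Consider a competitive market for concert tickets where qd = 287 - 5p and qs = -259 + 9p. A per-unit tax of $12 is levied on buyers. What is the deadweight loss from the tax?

Deadweight loss = 1620/7

Pre-tax equilibrium: p* = 39, q* = 92.
Tax on buyers shifts demand to qd = 287 − 5(p + 12) = 227 - 5p.
227 - 5p = -259 + 9p gives seller price ps = 243/7; buyers pay pb = 243/7 + 12 = 327/7.
New quantity: q = 287 − 5(327/7) = 374/7.
DWL = ½ × 12 × (92 − 374/7) = 1620/7.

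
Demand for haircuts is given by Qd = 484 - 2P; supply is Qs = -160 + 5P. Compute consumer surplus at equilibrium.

Consumer surplus = 22500

Equilibrium: 484 - 2P = -160 + 5P gives P* = 92, Q* = 300.
Demand choke price (Qd = 0): P = 242.
CS = ½(242 − 92)(300) = 22500.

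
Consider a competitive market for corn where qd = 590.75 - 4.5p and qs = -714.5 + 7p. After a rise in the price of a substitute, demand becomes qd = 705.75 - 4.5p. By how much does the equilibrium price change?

Original equilibrium: p* = 113.5, q* = 80.
New equilibrium: 705.75 - 4.5p = -714.5 + 7p, so 1420.25 = 11.5p and p' = 123.5; q' = 705.75 − 4.5(123.5) = 150.
Change in price: 123.5 − 113.5 = 10.

Δp = 10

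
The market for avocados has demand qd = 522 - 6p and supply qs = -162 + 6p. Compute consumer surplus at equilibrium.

Equilibrium: 522 - 6p = -162 + 6p gives p* = 57, q* = 180.
Demand choke price (qd = 0): p = 87.
CS = ½(87 − 57)(180) = 2700.

Consumer surplus = 2700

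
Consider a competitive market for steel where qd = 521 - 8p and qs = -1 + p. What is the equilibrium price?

p* = 58

Set qd = qs: 521 - 8p = -1 + p.
522 = 9p, so p* = 58.
q* = 521 − 8(58) = 57.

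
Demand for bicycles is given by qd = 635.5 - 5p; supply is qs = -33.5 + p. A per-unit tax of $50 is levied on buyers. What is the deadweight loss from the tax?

Deadweight loss = 3125/3

Pre-tax equilibrium: p* = 111.5, q* = 78.
Tax on buyers shifts demand to qd = 635.5 − 5(p + 50) = 385.5 - 5p.
385.5 - 5p = -33.5 + p gives seller price ps = 419/6; buyers pay pb = 419/6 + 50 = 719/6.
New quantity: q = 635.5 − 5(719/6) = 109/3.
DWL = ½ × 50 × (78 − 109/3) = 3125/3.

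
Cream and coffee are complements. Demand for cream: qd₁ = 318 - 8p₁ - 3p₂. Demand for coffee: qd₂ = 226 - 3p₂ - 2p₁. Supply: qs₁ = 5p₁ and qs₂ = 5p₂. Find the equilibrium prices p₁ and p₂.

p₁ = 933/49, p₂ = 1151/49

Market 1: 318 - 8p₁ - 3p₂ = 5p₁ → 13p₁ + 3p₂ = 318.
Market 2: 8p₂ + 2p₁ = 226.
Eliminating p₂: 8×(1) − 3×(2) gives 98p₁ = 1866, so p₁ = 933/49.
Back-substitute into (2): p₂ = (226 − 2×933/49) / 8 = 1151/49.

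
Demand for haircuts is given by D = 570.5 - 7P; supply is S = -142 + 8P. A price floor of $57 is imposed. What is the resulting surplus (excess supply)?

Equilibrium price would be P* = 47.5, so the floor at 57 binds.
At P = 57: D = 171.5, S = 314.
Surplus = 314 − 171.5 = 142.5.

Surplus = 142.5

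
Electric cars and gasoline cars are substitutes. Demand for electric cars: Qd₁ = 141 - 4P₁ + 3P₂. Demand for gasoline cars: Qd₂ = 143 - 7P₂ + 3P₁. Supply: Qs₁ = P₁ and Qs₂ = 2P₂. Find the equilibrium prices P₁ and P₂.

Market 1: 141 - 4P₁ + 3P₂ = P₁ → 5P₁ - 3P₂ = 141.
Market 2: 9P₂ - 3P₁ = 143.
Eliminating P₂: 9×(1) + 3×(2) gives 36P₁ = 1698, so P₁ = 283/6.
Back-substitute into (2): P₂ = (143 + 3×283/6) / 9 = 569/18.

P₁ = 283/6, P₂ = 569/18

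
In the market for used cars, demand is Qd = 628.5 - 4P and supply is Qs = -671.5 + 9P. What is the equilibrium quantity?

Set Qd = Qs: 628.5 - 4P = -671.5 + 9P.
1300 = 13P, so P* = 100.
Q* = 628.5 − 4(100) = 228.5.

Q* = 228.5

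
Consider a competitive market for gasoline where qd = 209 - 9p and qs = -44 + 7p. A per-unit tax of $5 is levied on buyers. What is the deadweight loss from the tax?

Pre-tax equilibrium: p* = 15.8125, q* = 66.6875.
Tax on buyers shifts demand to qd = 209 − 9(p + 5) = 164 - 9p.
164 - 9p = -44 + 7p gives seller price ps = 13; buyers pay pb = 13 + 5 = 18.
New quantity: q = 209 − 9(18) = 47.
DWL = ½ × 5 × (66.6875 − 47) = 49.21875.

Deadweight loss = 49.21875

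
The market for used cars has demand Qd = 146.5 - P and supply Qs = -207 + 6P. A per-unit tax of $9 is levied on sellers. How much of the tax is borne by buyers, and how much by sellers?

Buyers bear 54/7, sellers bear 9/7

Pre-tax equilibrium: P* = 50.5, Q* = 96.
Tax on sellers shifts supply to Qs = -207 + 6(P − 9) = -261 + 6P.
146.5 - P = -261 + 6P gives buyer price Pb = 815/14; sellers receive Ps = 815/14 − 9 = 689/14.
New quantity: Q = 146.5 − 1(815/14) = 618/7.
Buyer burden = 815/14 − 50.5 = 54/7; seller burden = 50.5 − 689/14 = 9/7.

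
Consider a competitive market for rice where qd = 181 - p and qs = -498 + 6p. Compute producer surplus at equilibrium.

Producer surplus = 588

Equilibrium: 181 - p = -498 + 6p gives p* = 97, q* = 84.
Supply starts at p = 83 (where qs = 0).
PS = ½(97 − 83)(84) = 588.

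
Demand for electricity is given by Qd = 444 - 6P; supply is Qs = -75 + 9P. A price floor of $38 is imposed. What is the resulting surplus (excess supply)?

Equilibrium price would be P* = 34.6, so the floor at 38 binds.
At P = 38: Qd = 216, Qs = 267.
Surplus = 267 − 216 = 51.

Surplus = 51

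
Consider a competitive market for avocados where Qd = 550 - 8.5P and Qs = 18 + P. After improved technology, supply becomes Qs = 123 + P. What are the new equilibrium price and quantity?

P' = 854/19, Q' = 3191/19

Original equilibrium: P* = 56, Q* = 74.
New equilibrium: 550 - 8.5P = 123 + P, so 427 = 9.5P and P' = 854/19; Q' = 550 − 8.5(854/19) = 3191/19.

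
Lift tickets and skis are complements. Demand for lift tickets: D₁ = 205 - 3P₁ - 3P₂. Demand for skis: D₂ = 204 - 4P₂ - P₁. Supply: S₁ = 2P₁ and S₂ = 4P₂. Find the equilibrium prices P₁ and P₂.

Market 1: 205 - 3P₁ - 3P₂ = 2P₁ → 5P₁ + 3P₂ = 205.
Market 2: 8P₂ + P₁ = 204.
Eliminating P₂: 8×(1) − 3×(2) gives 37P₁ = 1028, so P₁ = 1028/37.
Back-substitute into (2): P₂ = (204 − 1×1028/37) / 8 = 815/37.

P₁ = 1028/37, P₂ = 815/37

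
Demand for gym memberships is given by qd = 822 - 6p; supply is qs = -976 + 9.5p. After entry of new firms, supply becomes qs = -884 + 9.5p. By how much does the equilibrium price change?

Original equilibrium: p* = 116, q* = 126.
New equilibrium: 822 - 6p = -884 + 9.5p, so 1706 = 15.5p and p' = 3412/31; q' = 822 − 6(3412/31) = 5010/31.
Change in price: 3412/31 − 116 = -184/31.

Δp = -184/31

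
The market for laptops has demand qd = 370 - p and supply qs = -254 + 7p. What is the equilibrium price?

Set qd = qs: 370 - p = -254 + 7p.
624 = 8p, so p* = 78.
q* = 370 − 1(78) = 292.

p* = 78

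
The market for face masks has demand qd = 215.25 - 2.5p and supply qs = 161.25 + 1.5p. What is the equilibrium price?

Set qd = qs: 215.25 - 2.5p = 161.25 + 1.5p.
54 = 4p, so p* = 13.5.
q* = 215.25 − 2.5(13.5) = 181.5.

p* = 13.5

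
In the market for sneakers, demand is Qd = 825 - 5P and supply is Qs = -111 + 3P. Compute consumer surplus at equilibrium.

Consumer surplus = 5760

Equilibrium: 825 - 5P = -111 + 3P gives P* = 117, Q* = 240.
Demand choke price (Qd = 0): P = 165.
CS = ½(165 − 117)(240) = 5760.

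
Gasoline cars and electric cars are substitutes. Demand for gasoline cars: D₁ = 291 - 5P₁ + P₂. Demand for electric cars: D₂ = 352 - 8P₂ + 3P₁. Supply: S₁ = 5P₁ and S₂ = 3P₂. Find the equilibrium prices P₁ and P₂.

Market 1: 291 - 5P₁ + P₂ = 5P₁ → 10P₁ - P₂ = 291.
Market 2: 11P₂ - 3P₁ = 352.
Eliminating P₂: 11×(1) + 1×(2) gives 107P₁ = 3553, so P₁ = 3553/107.
Back-substitute into (2): P₂ = (352 + 3×3553/107) / 11 = 4393/107.

P₁ = 3553/107, P₂ = 4393/107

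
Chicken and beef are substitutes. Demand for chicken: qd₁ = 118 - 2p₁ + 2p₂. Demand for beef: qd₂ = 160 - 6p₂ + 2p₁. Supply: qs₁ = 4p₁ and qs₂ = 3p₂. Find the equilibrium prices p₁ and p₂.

Market 1: 118 - 2p₁ + 2p₂ = 4p₁ → 6p₁ - 2p₂ = 118.
Market 2: 9p₂ - 2p₁ = 160.
Eliminating p₂: 9×(1) + 2×(2) gives 50p₁ = 1382, so p₁ = 27.64.
Back-substitute into (2): p₂ = (160 + 2×27.64) / 9 = 23.92.

p₁ = 27.64, p₂ = 23.92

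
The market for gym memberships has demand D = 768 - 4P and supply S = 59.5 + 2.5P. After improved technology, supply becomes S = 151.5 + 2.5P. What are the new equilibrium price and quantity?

P' = 1233/13, Q' = 5052/13

Original equilibrium: P* = 109, Q* = 332.
New equilibrium: 768 - 4P = 151.5 + 2.5P, so 616.5 = 6.5P and P' = 1233/13; Q' = 768 − 4(1233/13) = 5052/13.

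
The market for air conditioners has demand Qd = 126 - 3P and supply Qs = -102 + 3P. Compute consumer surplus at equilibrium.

Equilibrium: 126 - 3P = -102 + 3P gives P* = 38, Q* = 12.
Demand choke price (Qd = 0): P = 42.
CS = ½(42 − 38)(12) = 24.

Consumer surplus = 24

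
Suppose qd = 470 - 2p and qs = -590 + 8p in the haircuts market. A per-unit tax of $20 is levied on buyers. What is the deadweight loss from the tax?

Pre-tax equilibrium: p* = 106, q* = 258.
Tax on buyers shifts demand to qd = 470 − 2(p + 20) = 430 - 2p.
430 - 2p = -590 + 8p gives seller price ps = 102; buyers pay pb = 102 + 20 = 122.
New quantity: q = 470 − 2(122) = 226.
DWL = ½ × 20 × (258 − 226) = 320.

Deadweight loss = 320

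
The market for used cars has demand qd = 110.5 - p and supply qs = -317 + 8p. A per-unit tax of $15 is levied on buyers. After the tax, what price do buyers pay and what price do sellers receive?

Buyers pay 365/6, sellers receive 275/6

Pre-tax equilibrium: p* = 47.5, q* = 63.
Tax on buyers shifts demand to qd = 110.5 − 1(p + 15) = 95.5 - p.
95.5 - p = -317 + 8p gives seller price ps = 275/6; buyers pay pb = 275/6 + 15 = 365/6.
New quantity: q = 110.5 − 1(365/6) = 149/3.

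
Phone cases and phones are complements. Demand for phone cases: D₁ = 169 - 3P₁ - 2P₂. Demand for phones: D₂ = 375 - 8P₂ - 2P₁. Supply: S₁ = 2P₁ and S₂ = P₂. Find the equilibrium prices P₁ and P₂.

P₁ = 771/41, P₂ = 1537/41

Market 1: 169 - 3P₁ - 2P₂ = 2P₁ → 5P₁ + 2P₂ = 169.
Market 2: 9P₂ + 2P₁ = 375.
Eliminating P₂: 9×(1) − 2×(2) gives 41P₁ = 771, so P₁ = 771/41.
Back-substitute into (2): P₂ = (375 − 2×771/41) / 9 = 1537/41.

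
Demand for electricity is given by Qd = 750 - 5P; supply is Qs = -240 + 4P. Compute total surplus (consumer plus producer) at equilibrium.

Equilibrium: 750 - 5P = -240 + 4P gives P* = 110, Q* = 200.
Demand choke price: P = 150; supply starts at P = 60.
CS = ½(150 − 110)(200) = 4000; PS = ½(110 − 60)(200) = 5000.

Total surplus = 9000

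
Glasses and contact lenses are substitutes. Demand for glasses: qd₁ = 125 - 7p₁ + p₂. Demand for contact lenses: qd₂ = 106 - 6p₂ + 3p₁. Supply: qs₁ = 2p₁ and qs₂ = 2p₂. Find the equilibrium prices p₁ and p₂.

Market 1: 125 - 7p₁ + p₂ = 2p₁ → 9p₁ - p₂ = 125.
Market 2: 8p₂ - 3p₁ = 106.
Eliminating p₂: 8×(1) + 1×(2) gives 69p₁ = 1106, so p₁ = 1106/69.
Back-substitute into (2): p₂ = (106 + 3×1106/69) / 8 = 443/23.

p₁ = 1106/69, p₂ = 443/23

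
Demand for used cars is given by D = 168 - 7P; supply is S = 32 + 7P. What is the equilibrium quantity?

Set D = S: 168 - 7P = 32 + 7P.
136 = 14P, so P* = 68/7.
Q* = 168 − 7(68/7) = 100.

Q* = 100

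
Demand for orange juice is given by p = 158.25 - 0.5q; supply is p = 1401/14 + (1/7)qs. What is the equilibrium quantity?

Set the two price expressions equal: 158.25 - 0.5q = 1401/14 + (1/7)q.
1629/28 = (9/14)q, so q* = 90.5.
p* = 158.25 − (0.5)(90.5) = 113.

q* = 90.5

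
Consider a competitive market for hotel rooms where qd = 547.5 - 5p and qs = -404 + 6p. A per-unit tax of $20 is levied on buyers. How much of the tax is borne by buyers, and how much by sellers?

Buyers bear 120/11, sellers bear 100/11

Pre-tax equilibrium: p* = 86.5, q* = 115.
Tax on buyers shifts demand to qd = 547.5 − 5(p + 20) = 447.5 - 5p.
447.5 - 5p = -404 + 6p gives seller price ps = 1703/22; buyers pay pb = 1703/22 + 20 = 2143/22.
New quantity: q = 547.5 − 5(2143/22) = 665/11.
Buyer burden = 2143/22 − 86.5 = 120/11; seller burden = 86.5 − 1703/22 = 100/11.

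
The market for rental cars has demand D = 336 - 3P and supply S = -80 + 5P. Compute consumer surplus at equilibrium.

Equilibrium: 336 - 3P = -80 + 5P gives P* = 52, Q* = 180.
Demand choke price (D = 0): P = 112.
CS = ½(112 − 52)(180) = 5400.

Consumer surplus = 5400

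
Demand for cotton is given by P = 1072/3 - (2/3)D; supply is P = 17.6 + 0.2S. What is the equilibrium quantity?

Set the two price expressions equal: 1072/3 - (2/3)Q = 17.6 + 0.2Q.
5096/15 = (13/15)Q, so Q* = 392.
P* = 1072/3 − (2/3)(392) = 96.

Q* = 392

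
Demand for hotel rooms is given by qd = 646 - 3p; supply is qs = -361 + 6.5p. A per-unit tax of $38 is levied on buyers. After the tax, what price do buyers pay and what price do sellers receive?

Buyers pay $132, sellers receive $94

Pre-tax equilibrium: p* = 106, q* = 328.
Tax on buyers shifts demand to qd = 646 − 3(p + 38) = 532 - 3p.
532 - 3p = -361 + 6.5p gives seller price ps = 94; buyers pay pb = 94 + 38 = 132.
New quantity: q = 646 − 3(132) = 250.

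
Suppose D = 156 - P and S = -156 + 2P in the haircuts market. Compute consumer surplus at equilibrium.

Equilibrium: 156 - P = -156 + 2P gives P* = 104, Q* = 52.
Demand choke price (D = 0): P = 156.
CS = ½(156 − 104)(52) = 1352.

Consumer surplus = 1352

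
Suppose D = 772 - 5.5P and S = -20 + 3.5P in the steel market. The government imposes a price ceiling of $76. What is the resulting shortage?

Shortage = 108

Equilibrium price would be P* = 88, so the ceiling at 76 binds.
At P = 76: D = 772 − 5.5(76) = 354, S = -20 + 3.5(76) = 246.
Shortage = 354 − 246 = 108.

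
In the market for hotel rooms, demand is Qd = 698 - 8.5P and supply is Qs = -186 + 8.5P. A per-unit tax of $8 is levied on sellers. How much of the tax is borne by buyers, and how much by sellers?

Buyers bear $4, sellers bear $4

Pre-tax equilibrium: P* = 52, Q* = 256.
Tax on sellers shifts supply to Qs = -186 + 8.5(P − 8) = -254 + 8.5P.
698 - 8.5P = -254 + 8.5P gives buyer price Pb = 56; sellers receive Ps = 56 − 8 = 48.
New quantity: Q = 698 − 8.5(56) = 222.
Buyer burden = 56 − 52 = 4; seller burden = 52 − 48 = 4.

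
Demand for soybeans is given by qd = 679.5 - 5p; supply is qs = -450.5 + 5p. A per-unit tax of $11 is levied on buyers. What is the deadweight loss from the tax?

Pre-tax equilibrium: p* = 113, q* = 114.5.
Tax on buyers shifts demand to qd = 679.5 − 5(p + 11) = 624.5 - 5p.
624.5 - 5p = -450.5 + 5p gives seller price ps = 107.5; buyers pay pb = 107.5 + 11 = 118.5.
New quantity: q = 679.5 − 5(118.5) = 87.
DWL = ½ × 11 × (114.5 − 87) = 151.25.

Deadweight loss = 151.25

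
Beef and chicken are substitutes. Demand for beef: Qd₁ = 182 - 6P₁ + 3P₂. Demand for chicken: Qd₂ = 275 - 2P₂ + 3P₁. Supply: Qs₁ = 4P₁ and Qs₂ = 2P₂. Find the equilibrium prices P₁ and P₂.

P₁ = 1553/31, P₂ = 3296/31

Market 1: 182 - 6P₁ + 3P₂ = 4P₁ → 10P₁ - 3P₂ = 182.
Market 2: 4P₂ - 3P₁ = 275.
Eliminating P₂: 4×(1) + 3×(2) gives 31P₁ = 1553, so P₁ = 1553/31.
Back-substitute into (2): P₂ = (275 + 3×1553/31) / 4 = 3296/31.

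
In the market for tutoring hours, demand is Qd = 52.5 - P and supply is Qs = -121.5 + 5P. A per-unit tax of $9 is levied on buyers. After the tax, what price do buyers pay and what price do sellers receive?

Buyers pay $36.5, sellers receive $27.5

Pre-tax equilibrium: P* = 29, Q* = 23.5.
Tax on buyers shifts demand to Qd = 52.5 − 1(P + 9) = 43.5 - P.
43.5 - P = -121.5 + 5P gives seller price Ps = 27.5; buyers pay Pb = 27.5 + 9 = 36.5.
New quantity: Q = 52.5 − 1(36.5) = 16.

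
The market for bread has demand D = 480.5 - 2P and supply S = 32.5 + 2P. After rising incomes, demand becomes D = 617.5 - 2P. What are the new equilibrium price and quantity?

Original equilibrium: P* = 112, Q* = 256.5.
New equilibrium: 617.5 - 2P = 32.5 + 2P, so 585 = 4P and P' = 146.25; Q' = 617.5 − 2(146.25) = 325.

P' = 146.25, Q' = 325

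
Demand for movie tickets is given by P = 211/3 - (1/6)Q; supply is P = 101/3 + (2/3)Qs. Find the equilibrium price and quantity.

Set the two price expressions equal: 211/3 - (1/6)Q = 101/3 + (2/3)Q.
110/3 = (5/6)Q, so Q* = 44.
P* = 211/3 − (1/6)(44) = 63.

P* = 63, Q* = 44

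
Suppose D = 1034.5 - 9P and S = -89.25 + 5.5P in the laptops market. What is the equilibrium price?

Set D = S: 1034.5 - 9P = -89.25 + 5.5P.
1123.75 = 14.5P, so P* = 77.5.
Q* = 1034.5 − 9(77.5) = 337.

P* = 77.5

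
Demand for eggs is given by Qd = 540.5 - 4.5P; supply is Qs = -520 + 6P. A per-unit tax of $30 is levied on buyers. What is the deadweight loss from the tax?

Deadweight loss = 8100/7

Pre-tax equilibrium: P* = 101, Q* = 86.
Tax on buyers shifts demand to Qd = 540.5 − 4.5(P + 30) = 405.5 - 4.5P.
405.5 - 4.5P = -520 + 6P gives seller price Ps = 617/7; buyers pay Pb = 617/7 + 30 = 827/7.
New quantity: Q = 540.5 − 4.5(827/7) = 62/7.
DWL = ½ × 30 × (86 − 62/7) = 8100/7.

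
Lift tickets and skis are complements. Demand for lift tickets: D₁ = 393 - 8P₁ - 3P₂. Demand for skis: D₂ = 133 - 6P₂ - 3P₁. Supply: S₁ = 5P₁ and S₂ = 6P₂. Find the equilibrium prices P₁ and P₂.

Market 1: 393 - 8P₁ - 3P₂ = 5P₁ → 13P₁ + 3P₂ = 393.
Market 2: 12P₂ + 3P₁ = 133.
Eliminating P₂: 12×(1) − 3×(2) gives 147P₁ = 4317, so P₁ = 1439/49.
Back-substitute into (2): P₂ = (133 − 3×1439/49) / 12 = 550/147.

P₁ = 1439/49, P₂ = 550/147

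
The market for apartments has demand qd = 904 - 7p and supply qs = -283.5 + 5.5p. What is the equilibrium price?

p* = 95

Set qd = qs: 904 - 7p = -283.5 + 5.5p.
1187.5 = 12.5p, so p* = 95.
q* = 904 − 7(95) = 239.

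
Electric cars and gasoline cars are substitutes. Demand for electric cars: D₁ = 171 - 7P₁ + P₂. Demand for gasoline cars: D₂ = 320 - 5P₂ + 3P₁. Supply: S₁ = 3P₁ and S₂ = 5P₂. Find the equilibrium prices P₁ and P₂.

Market 1: 171 - 7P₁ + P₂ = 3P₁ → 10P₁ - P₂ = 171.
Market 2: 10P₂ - 3P₁ = 320.
Eliminating P₂: 10×(1) + 1×(2) gives 97P₁ = 2030, so P₁ = 2030/97.
Back-substitute into (2): P₂ = (320 + 3×2030/97) / 10 = 3713/97.

P₁ = 2030/97, P₂ = 3713/97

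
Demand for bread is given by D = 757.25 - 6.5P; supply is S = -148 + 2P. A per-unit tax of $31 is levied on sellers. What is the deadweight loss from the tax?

Pre-tax equilibrium: P* = 106.5, Q* = 65.
Tax on sellers shifts supply to S = -148 + 2(P − 31) = -210 + 2P.
757.25 - 6.5P = -210 + 2P gives buyer price Pb = 3869/34; sellers receive Ps = 3869/34 − 31 = 2815/34.
New quantity: Q = 757.25 − 6.5(3869/34) = 299/17.
DWL = ½ × 31 × (65 − 299/17) = 12493/17.

Deadweight loss = 12493/17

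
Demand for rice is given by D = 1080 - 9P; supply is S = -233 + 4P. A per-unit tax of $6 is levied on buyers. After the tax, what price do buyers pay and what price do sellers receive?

Pre-tax equilibrium: P* = 101, Q* = 171.
Tax on buyers shifts demand to D = 1080 − 9(P + 6) = 1026 - 9P.
1026 - 9P = -233 + 4P gives seller price Ps = 1259/13; buyers pay Pb = 1259/13 + 6 = 1337/13.
New quantity: Q = 1080 − 9(1337/13) = 2007/13.

Buyers pay 1337/13, sellers receive 1259/13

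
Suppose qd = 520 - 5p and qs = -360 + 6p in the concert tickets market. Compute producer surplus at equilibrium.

Equilibrium: 520 - 5p = -360 + 6p gives p* = 80, q* = 120.
Supply starts at p = 60 (where qs = 0).
PS = ½(80 − 60)(120) = 1200.

Producer surplus = 1200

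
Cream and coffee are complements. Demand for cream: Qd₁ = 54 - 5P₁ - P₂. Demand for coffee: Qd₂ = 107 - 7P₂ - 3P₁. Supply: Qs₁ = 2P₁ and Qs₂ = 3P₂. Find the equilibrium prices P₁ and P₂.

P₁ = 433/67, P₂ = 587/67

Market 1: 54 - 5P₁ - P₂ = 2P₁ → 7P₁ + P₂ = 54.
Market 2: 10P₂ + 3P₁ = 107.
Eliminating P₂: 10×(1) − 1×(2) gives 67P₁ = 433, so P₁ = 433/67.
Back-substitute into (2): P₂ = (107 − 3×433/67) / 10 = 587/67.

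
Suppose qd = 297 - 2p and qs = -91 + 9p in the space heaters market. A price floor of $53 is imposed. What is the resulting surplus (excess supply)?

Equilibrium price would be p* = 388/11, so the floor at 53 binds.
At p = 53: qd = 191, qs = 386.
Surplus = 386 − 191 = 195.

Surplus = 195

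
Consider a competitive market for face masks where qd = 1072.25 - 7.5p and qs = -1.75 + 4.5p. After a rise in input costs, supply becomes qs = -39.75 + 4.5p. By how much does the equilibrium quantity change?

Original equilibrium: p* = 89.5, q* = 401.
New equilibrium: 1072.25 - 7.5p = -39.75 + 4.5p, so 1112 = 12p and p' = 278/3; q' = 1072.25 − 7.5(278/3) = 377.25.
Change in quantity: 377.25 − 401 = -23.75.

Δq = -23.75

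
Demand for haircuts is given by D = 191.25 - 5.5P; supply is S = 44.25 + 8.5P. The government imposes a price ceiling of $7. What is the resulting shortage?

Equilibrium price would be P* = 10.5, so the ceiling at 7 binds.
At P = 7: D = 191.25 − 5.5(7) = 152.75, S = 44.25 + 8.5(7) = 103.75.
Shortage = 152.75 − 103.75 = 49.

Shortage = 49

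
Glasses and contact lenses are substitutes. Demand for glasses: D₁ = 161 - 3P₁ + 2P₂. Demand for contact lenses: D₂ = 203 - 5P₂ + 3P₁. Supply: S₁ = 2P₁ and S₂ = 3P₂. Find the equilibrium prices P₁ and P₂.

Market 1: 161 - 3P₁ + 2P₂ = 2P₁ → 5P₁ - 2P₂ = 161.
Market 2: 8P₂ - 3P₁ = 203.
Eliminating P₂: 8×(1) + 2×(2) gives 34P₁ = 1694, so P₁ = 847/17.
Back-substitute into (2): P₂ = (203 + 3×847/17) / 8 = 749/17.

P₁ = 847/17, P₂ = 749/17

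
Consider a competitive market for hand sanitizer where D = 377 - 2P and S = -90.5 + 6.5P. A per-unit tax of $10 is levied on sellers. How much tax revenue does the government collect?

Pre-tax equilibrium: P* = 55, Q* = 267.
Tax on sellers shifts supply to S = -90.5 + 6.5(P − 10) = -155.5 + 6.5P.
377 - 2P = -155.5 + 6.5P gives buyer price Pb = 1065/17; sellers receive Ps = 1065/17 − 10 = 895/17.
New quantity: Q = 377 − 2(1065/17) = 4279/17.
Revenue = 10 × 4279/17 = 42790/17.

Tax revenue = 42790/17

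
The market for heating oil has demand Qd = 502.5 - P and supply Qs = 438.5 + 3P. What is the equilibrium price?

Set Qd = Qs: 502.5 - P = 438.5 + 3P.
64 = 4P, so P* = 16.
Q* = 502.5 − 1(16) = 486.5.

P* = 16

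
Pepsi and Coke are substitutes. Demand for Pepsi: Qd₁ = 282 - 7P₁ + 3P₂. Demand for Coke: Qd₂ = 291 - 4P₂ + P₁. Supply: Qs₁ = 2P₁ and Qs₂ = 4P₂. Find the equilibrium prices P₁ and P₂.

P₁ = 1043/23, P₂ = 967/23

Market 1: 282 - 7P₁ + 3P₂ = 2P₁ → 9P₁ - 3P₂ = 282.
Market 2: 8P₂ - P₁ = 291.
Eliminating P₂: 8×(1) + 3×(2) gives 69P₁ = 3129, so P₁ = 1043/23.
Back-substitute into (2): P₂ = (291 + 1×1043/23) / 8 = 967/23.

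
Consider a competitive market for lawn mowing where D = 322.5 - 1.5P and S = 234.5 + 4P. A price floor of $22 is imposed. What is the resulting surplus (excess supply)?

Equilibrium price would be P* = 16, so the floor at 22 binds.
At P = 22: D = 289.5, S = 322.5.
Surplus = 322.5 − 289.5 = 33.

Surplus = 33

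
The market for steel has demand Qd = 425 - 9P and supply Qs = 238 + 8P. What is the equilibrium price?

P* = 11

Set Qd = Qs: 425 - 9P = 238 + 8P.
187 = 17P, so P* = 11.
Q* = 425 − 9(11) = 326.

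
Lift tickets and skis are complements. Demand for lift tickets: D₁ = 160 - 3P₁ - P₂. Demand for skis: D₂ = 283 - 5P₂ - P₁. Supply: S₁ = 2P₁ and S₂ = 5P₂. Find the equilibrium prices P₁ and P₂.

P₁ = 1317/49, P₂ = 1255/49

Market 1: 160 - 3P₁ - P₂ = 2P₁ → 5P₁ + P₂ = 160.
Market 2: 10P₂ + P₁ = 283.
Eliminating P₂: 10×(1) − 1×(2) gives 49P₁ = 1317, so P₁ = 1317/49.
Back-substitute into (2): P₂ = (283 − 1×1317/49) / 10 = 1255/49.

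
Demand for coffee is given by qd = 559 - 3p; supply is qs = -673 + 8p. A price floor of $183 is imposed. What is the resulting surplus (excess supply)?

Equilibrium price would be p* = 112, so the floor at 183 binds.
At p = 183: qd = 10, qs = 791.
Surplus = 791 − 10 = 781.

Surplus = 781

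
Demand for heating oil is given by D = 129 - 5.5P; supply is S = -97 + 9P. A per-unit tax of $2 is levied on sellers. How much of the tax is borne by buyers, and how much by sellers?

Buyers bear 36/29, sellers bear 22/29

Pre-tax equilibrium: P* = 452/29, Q* = 1255/29.
Tax on sellers shifts supply to S = -97 + 9(P − 2) = -115 + 9P.
129 - 5.5P = -115 + 9P gives buyer price Pb = 488/29; sellers receive Ps = 488/29 − 2 = 430/29.
New quantity: Q = 129 − 5.5(488/29) = 1057/29.
Buyer burden = 488/29 − 452/29 = 36/29; seller burden = 452/29 − 430/29 = 22/29.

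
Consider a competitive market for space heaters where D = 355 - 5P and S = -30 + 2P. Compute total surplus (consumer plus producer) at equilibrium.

Total surplus = 2240

Equilibrium: 355 - 5P = -30 + 2P gives P* = 55, Q* = 80.
Demand choke price: P = 71; supply starts at P = 15.
CS = ½(71 − 55)(80) = 640; PS = ½(55 − 15)(80) = 1600.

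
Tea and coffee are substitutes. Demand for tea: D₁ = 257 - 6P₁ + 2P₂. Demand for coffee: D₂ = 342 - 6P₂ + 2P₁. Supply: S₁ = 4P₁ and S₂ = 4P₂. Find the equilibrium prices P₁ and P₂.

Market 1: 257 - 6P₁ + 2P₂ = 4P₁ → 10P₁ - 2P₂ = 257.
Market 2: 10P₂ - 2P₁ = 342.
Eliminating P₂: 10×(1) + 2×(2) gives 96P₁ = 3254, so P₁ = 1627/48.
Back-substitute into (2): P₂ = (342 + 2×1627/48) / 10 = 1967/48.

P₁ = 1627/48, P₂ = 1967/48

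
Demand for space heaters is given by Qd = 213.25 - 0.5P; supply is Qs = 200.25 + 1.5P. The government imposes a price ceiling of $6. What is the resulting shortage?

Shortage = 1

Equilibrium price would be P* = 6.5, so the ceiling at 6 binds.
At P = 6: Qd = 213.25 − 0.5(6) = 210.25, Qs = 200.25 + 1.5(6) = 209.25.
Shortage = 210.25 − 209.25 = 1.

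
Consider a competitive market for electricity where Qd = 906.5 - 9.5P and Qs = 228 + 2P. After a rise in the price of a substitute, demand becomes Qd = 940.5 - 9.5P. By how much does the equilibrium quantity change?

ΔQ = 136/23

Original equilibrium: P* = 59, Q* = 346.
New equilibrium: 940.5 - 9.5P = 228 + 2P, so 712.5 = 11.5P and P' = 1425/23; Q' = 940.5 − 9.5(1425/23) = 8094/23.
Change in quantity: 8094/23 − 346 = 136/23.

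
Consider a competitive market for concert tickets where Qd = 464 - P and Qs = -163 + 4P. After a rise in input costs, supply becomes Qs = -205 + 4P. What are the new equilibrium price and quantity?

Original equilibrium: P* = 125.4, Q* = 338.6.
New equilibrium: 464 - P = -205 + 4P, so 669 = 5P and P' = 133.8; Q' = 464 − 1(133.8) = 330.2.

P' = 133.8, Q' = 330.2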